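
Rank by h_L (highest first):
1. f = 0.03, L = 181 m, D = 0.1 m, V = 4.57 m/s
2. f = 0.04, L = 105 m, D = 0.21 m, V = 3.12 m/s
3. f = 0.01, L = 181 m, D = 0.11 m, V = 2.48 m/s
Case 1: h_L = 57.8 m
Case 2: h_L = 9.923 m
Case 3: h_L = 5.158 m
Ranking (highest first): 1, 2, 3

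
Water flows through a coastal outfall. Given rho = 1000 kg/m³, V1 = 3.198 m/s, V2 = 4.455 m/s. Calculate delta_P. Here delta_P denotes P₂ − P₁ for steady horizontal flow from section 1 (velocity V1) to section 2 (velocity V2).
Formula: \Delta P = \frac{1}{2} \rho (V_1^2 - V_2^2)
delta_P = 0.5·1000·(3.198² − 4.455²)/1000 = -4.81 kPa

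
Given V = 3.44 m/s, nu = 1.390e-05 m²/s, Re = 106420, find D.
Formula: Re = \frac{V D}{\nu}
Substituting knowns: 106420 = 3.44·D/1.390e-05
Solving for D: D = 106420·1.390e-05/3.44 = 0.43 m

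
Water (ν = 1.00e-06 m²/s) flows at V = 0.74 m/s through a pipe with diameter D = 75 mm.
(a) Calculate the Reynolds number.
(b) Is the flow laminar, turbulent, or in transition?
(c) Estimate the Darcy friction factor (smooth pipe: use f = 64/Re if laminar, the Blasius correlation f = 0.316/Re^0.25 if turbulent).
(a) Re = V·D/ν = 0.74·0.075/1.00e-06 = 55500
(b) Flow regime: turbulent (Re > 4000)
(c) Friction factor: f = 0.316/Re^0.25 = 0.316/55500^0.25 = 0.02059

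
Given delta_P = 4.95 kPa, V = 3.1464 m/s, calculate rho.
Formula: V = \sqrt{\frac{2 \Delta P}{\rho}}
Substituting knowns: 3.1464 = √(2·(4.95·1000)/rho)
Solving for rho: rho = 2·(4.95·1000)/3.1464² = 1000 kg/m³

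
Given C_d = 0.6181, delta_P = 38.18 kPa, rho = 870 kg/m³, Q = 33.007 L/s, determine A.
Formula: Q = C_d A \sqrt{\frac{2 \Delta P}{\rho}}
Substituting knowns: 33.007 = 0.6181·A·√(2·(38.18·1000)/870)·1000
Solving for A: A = (33.007/1000)/(0.6181·√(2·(38.18·1000)/870)) = 0.0057 m²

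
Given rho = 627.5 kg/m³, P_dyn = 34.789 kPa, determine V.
Formula: P_{dyn} = \frac{1}{2} \rho V^2
Substituting knowns: 34.789 = 0.5·627.5·V²/1000
Solving for V: V = √(2·(34.789·1000)/627.5) = 10.53 m/s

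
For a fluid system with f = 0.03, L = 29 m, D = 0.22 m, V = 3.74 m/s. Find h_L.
Formula: h_L = f \frac{L}{D} \frac{V^2}{2g}
h_L = 0.03·(29/0.22)·3.74²/(2·9.81) = 2.819 m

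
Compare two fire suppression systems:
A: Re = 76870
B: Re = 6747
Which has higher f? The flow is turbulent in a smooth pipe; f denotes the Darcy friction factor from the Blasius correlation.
f(A) = 0.01898, f(B) = 0.03487. Answer: B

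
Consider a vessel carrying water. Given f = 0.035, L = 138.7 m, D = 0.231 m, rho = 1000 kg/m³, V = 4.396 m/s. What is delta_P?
Formula: \Delta P = f \frac{L}{D} \frac{\rho V^2}{2}
delta_P = 0.035·(138.7/0.231)·0.5·1000·4.396²/1000 = 203.1 kPa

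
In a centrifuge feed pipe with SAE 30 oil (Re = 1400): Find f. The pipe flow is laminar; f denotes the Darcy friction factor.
Formula: f = \frac{64}{Re}
f = 64/1400 = 0.04571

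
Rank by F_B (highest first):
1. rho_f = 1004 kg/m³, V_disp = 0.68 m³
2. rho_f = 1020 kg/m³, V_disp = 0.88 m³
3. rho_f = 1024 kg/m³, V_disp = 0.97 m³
Case 1: F_B = 6697 N
Case 2: F_B = 8805 N
Case 3: F_B = 9744 N
Ranking (highest first): 3, 2, 1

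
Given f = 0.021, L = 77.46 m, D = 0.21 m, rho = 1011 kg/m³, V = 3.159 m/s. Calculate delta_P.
Formula: \Delta P = f \frac{L}{D} \frac{\rho V^2}{2}
delta_P = 0.021·(77.46/0.21)·0.5·1011·3.159²/1000 = 39.07 kPa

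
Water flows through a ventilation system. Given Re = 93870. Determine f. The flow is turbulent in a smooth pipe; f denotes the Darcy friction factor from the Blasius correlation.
Formula: f = \frac{0.316}{Re^{0.25}}
f = 0.316/93870^0.25 = 0.01805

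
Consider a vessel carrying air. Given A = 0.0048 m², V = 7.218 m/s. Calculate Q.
Formula: Q = A V
Q = 0.0048·7.218·1000 = 34.65 L/s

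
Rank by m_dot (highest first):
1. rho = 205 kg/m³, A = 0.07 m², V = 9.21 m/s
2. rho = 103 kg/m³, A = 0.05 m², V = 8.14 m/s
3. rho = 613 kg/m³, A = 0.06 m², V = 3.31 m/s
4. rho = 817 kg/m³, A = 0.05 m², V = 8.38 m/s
Case 1: m_dot = 132.2 kg/s
Case 2: m_dot = 41.92 kg/s
Case 3: m_dot = 121.7 kg/s
Case 4: m_dot = 342.3 kg/s
Ranking (highest first): 4, 1, 3, 2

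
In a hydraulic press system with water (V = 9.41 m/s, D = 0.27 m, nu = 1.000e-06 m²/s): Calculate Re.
Formula: Re = \frac{V D}{\nu}
Re = 9.41·0.27/1.000e-06 = 2.541e+06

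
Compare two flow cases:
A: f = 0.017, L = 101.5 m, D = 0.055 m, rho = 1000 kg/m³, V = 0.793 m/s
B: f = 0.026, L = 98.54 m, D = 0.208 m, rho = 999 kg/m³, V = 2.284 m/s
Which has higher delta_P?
delta_P(A) = 9.864 kPa, delta_P(B) = 32.1 kPa. Answer: B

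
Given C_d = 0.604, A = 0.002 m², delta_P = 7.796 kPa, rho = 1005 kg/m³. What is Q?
Formula: Q = C_d A \sqrt{\frac{2 \Delta P}{\rho}}
Q = 0.604·0.002·√(2·(7.796·1000)/1005)·1000 = 4.758 L/s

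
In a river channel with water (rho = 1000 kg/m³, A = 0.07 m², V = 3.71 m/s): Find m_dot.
Formula: \dot{m} = \rho A V
m_dot = 1000·0.07·3.71 = 259.7 kg/s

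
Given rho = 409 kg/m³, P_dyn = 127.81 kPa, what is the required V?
Formula: P_{dyn} = \frac{1}{2} \rho V^2
Substituting knowns: 127.81 = 0.5·409·V²/1000
Solving for V: V = √(2·(127.81·1000)/409) = 25 m/s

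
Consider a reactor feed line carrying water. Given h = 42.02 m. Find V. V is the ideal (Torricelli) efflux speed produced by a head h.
Formula: V = \sqrt{2 g h}
V = √(2·9.81·42.02) = 28.71 m/s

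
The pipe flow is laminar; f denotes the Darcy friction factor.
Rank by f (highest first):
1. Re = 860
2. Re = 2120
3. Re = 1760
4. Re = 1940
Case 1: f = 0.07442
Case 2: f = 0.03019
Case 3: f = 0.03636
Case 4: f = 0.03299
Ranking (highest first): 1, 3, 4, 2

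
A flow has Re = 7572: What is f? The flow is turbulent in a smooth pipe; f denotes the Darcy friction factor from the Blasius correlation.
Formula: f = \frac{0.316}{Re^{0.25}}
f = 0.316/7572^0.25 = 0.03388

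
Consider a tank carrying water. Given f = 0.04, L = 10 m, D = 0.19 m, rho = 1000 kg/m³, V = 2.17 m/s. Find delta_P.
Formula: \Delta P = f \frac{L}{D} \frac{\rho V^2}{2}
delta_P = 0.04·(10/0.19)·0.5·1000·2.17²/1000 = 4.957 kPa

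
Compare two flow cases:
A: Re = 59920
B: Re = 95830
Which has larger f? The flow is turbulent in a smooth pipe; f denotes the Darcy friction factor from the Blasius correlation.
f(A) = 0.0202, f(B) = 0.01796. Answer: A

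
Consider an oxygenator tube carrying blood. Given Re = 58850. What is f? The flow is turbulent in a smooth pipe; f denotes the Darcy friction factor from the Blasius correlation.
Formula: f = \frac{0.316}{Re^{0.25}}
f = 0.316/58850^0.25 = 0.02029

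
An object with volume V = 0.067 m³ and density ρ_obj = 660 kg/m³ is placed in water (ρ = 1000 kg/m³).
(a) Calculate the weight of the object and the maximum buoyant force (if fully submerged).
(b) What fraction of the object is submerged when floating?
(a) W=rho_obj*g*V=660*9.81*0.067=433.8 N; F_B(max)=rho*g*V=1000*9.81*0.067=657.3 N
(b) Floating fraction=rho_obj/rho=660/1000=0.660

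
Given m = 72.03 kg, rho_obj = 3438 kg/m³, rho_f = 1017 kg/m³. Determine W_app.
Formula: W_{app} = mg\left(1 - \frac{\rho_f}{\rho_{obj}}\right)
W_app = 72.03·9.81·(1 − 1017/3438) = 497.6 N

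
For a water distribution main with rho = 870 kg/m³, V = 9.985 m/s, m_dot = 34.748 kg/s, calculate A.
Formula: \dot{m} = \rho A V
Substituting knowns: 34.748 = 870·A·9.985
Solving for A: A = 34.748/(870·9.985) = 0.004 m²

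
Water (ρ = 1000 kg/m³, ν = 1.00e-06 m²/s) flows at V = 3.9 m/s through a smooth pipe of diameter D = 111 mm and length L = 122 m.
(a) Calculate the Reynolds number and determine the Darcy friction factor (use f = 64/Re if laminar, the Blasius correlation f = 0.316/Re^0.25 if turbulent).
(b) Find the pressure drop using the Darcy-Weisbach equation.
(a) Re = V·D/ν = 3.9·0.111/1.00e-06 = 432900 → turbulent (Re > 4000); f = 0.316/Re^0.25 = 0.316/432900^0.25 = 0.012319 (Blasius is strictly valid for Re ≲ 1e5; used here as the smooth-pipe estimate the problem specifies)
(b) Darcy-Weisbach: ΔP = f·(L/D)·½ρV²/1000 = 0.012319·(122/0.111)·½·1000·3.9²/1000 = 103 kPa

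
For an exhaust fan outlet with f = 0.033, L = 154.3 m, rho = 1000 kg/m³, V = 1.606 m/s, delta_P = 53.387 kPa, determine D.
Formula: \Delta P = f \frac{L}{D} \frac{\rho V^2}{2}
Substituting knowns: 53.387 = 0.033·(154.3/D)·0.5·1000·1.606²/1000
Solving for D: D = 0.033·154.3·0.5·1000·1.606²/(53.387·1000) = 0.123 m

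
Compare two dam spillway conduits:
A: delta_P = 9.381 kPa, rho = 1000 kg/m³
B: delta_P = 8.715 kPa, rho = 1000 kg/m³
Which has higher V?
V(A) = 4.332 m/s, V(B) = 4.175 m/s. Answer: A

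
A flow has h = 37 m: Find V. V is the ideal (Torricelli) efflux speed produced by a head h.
Formula: V = \sqrt{2 g h}
V = √(2·9.81·37) = 26.94 m/s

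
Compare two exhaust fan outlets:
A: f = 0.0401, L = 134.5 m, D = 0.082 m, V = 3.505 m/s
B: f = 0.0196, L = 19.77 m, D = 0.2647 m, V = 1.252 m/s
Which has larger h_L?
h_L(A) = 41.18 m, h_L(B) = 0.117 m. Answer: A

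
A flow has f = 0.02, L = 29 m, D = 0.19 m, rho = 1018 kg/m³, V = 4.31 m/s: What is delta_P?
Formula: \Delta P = f \frac{L}{D} \frac{\rho V^2}{2}
delta_P = 0.02·(29/0.19)·0.5·1018·4.31²/1000 = 28.86 kPa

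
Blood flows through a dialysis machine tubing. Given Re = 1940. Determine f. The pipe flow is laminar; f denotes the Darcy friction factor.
Formula: f = \frac{64}{Re}
f = 64/1940 = 0.03299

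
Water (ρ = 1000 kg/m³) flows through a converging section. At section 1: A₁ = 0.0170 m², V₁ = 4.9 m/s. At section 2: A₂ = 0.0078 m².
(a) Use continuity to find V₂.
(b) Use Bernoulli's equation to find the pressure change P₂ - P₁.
(a) Continuity: A₁V₁=A₂V₂ -> V₂=A₁V₁/A₂=0.0170*4.9/0.0078=10.68 m/s
(b) Bernoulli: P₂-P₁=0.5*rho*(V₁^2-V₂^2)/1000=0.5*1000*(4.9^2-10.68^2)/1000=-45.03 kPa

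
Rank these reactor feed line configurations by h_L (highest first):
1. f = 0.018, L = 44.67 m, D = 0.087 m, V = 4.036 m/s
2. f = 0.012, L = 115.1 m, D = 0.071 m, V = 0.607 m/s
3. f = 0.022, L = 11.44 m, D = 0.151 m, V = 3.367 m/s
Case 1: h_L = 7.673 m
Case 2: h_L = 0.3653 m
Case 3: h_L = 0.9631 m
Ranking (highest first): 1, 3, 2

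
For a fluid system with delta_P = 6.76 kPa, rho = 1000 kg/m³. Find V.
Formula: V = \sqrt{\frac{2 \Delta P}{\rho}}
V = √(2·(6.76·1000)/1000) = 3.677 m/s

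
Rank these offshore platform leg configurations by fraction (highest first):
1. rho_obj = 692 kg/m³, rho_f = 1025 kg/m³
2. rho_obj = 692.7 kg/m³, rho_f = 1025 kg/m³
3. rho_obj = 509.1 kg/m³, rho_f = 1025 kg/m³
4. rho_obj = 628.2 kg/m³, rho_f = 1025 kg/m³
Case 1: fraction = 0.6751
Case 2: fraction = 0.6758
Case 3: fraction = 0.4967
Case 4: fraction = 0.6129
Ranking (highest first): 2, 1, 4, 3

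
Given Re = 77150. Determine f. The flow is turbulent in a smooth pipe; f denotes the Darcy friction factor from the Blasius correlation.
Formula: f = \frac{0.316}{Re^{0.25}}
f = 0.316/77150^0.25 = 0.01896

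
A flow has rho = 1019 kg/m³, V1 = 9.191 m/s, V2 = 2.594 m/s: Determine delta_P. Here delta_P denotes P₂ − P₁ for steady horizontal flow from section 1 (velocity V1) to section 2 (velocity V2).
Formula: \Delta P = \frac{1}{2} \rho (V_1^2 - V_2^2)
delta_P = 0.5·1019·(9.191² − 2.594²)/1000 = 39.61 kPa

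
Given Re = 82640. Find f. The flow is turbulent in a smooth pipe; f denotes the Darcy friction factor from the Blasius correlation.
Formula: f = \frac{0.316}{Re^{0.25}}
f = 0.316/82640^0.25 = 0.01864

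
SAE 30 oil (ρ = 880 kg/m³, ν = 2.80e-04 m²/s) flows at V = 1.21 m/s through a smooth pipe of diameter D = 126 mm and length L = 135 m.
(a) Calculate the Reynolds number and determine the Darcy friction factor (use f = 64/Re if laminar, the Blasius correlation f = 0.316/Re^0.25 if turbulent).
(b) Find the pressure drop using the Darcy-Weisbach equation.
(a) Re = V·D/ν = 1.21·0.126/2.80e-04 = 544.5 → laminar (Re < 2300); f = 64/Re = 64/544.5 = 0.11754
(b) Darcy-Weisbach: ΔP = f·(L/D)·½ρV²/1000 = 0.11754·(135/0.126)·½·880·1.21²/1000 = 81.13 kPa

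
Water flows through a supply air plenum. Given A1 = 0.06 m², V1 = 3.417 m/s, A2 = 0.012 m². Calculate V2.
Formula: V_2 = \frac{A_1 V_1}{A_2}
V2 = 0.06·3.417/0.012 = 17.08 m/s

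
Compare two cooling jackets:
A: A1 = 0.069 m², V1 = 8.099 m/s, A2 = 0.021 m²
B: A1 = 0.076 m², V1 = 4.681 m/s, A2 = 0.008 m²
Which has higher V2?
V2(A) = 26.61 m/s, V2(B) = 44.47 m/s. Answer: B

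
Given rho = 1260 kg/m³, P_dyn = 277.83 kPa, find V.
Formula: P_{dyn} = \frac{1}{2} \rho V^2
Substituting knowns: 277.83 = 0.5·1260·V²/1000
Solving for V: V = √(2·(277.83·1000)/1260) = 21 m/s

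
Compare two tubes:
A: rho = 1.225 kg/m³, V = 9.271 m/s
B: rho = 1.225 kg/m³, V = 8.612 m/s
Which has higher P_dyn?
P_dyn(A) = 0.05265 kPa, P_dyn(B) = 0.04543 kPa. Answer: A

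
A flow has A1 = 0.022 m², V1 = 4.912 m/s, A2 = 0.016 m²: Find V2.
Formula: V_2 = \frac{A_1 V_1}{A_2}
V2 = 0.022·4.912/0.016 = 6.754 m/s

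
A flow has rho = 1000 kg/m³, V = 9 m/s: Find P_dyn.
Formula: P_{dyn} = \frac{1}{2} \rho V^2
P_dyn = 0.5·1000·9²/1000 = 40.5 kPa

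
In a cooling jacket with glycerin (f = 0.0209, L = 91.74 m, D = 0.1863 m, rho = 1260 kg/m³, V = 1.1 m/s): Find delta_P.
Formula: \Delta P = f \frac{L}{D} \frac{\rho V^2}{2}
delta_P = 0.0209·(91.74/0.1863)·0.5·1260·1.1²/1000 = 7.845 kPa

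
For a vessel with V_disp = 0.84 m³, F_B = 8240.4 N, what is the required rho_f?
Formula: F_B = \rho_f g V_{disp}
Substituting knowns: 8240.4 = rho_f·9.81·0.84
Solving for rho_f: rho_f = 8240.4/(9.81·0.84) = 1000 kg/m³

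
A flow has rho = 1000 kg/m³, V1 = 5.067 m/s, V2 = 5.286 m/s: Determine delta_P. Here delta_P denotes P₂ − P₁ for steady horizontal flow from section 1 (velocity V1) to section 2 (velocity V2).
Formula: \Delta P = \frac{1}{2} \rho (V_1^2 - V_2^2)
delta_P = 0.5·1000·(5.067² − 5.286²)/1000 = -1.134 kPa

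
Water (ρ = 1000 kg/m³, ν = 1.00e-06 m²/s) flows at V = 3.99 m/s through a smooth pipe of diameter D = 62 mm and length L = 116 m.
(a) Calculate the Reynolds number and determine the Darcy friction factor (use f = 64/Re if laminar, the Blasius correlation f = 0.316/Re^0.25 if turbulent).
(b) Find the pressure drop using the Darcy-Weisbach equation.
(a) Re = V·D/ν = 3.99·0.062/1.00e-06 = 247380 → turbulent (Re > 4000); f = 0.316/Re^0.25 = 0.316/247380^0.25 = 0.014169 (Blasius is strictly valid for Re ≲ 1e5; used here as the smooth-pipe estimate the problem specifies)
(b) Darcy-Weisbach: ΔP = f·(L/D)·½ρV²/1000 = 0.014169·(116/0.062)·½·1000·3.99²/1000 = 211 kPa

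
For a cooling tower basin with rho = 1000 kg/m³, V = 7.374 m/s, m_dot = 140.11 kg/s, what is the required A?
Formula: \dot{m} = \rho A V
Substituting knowns: 140.11 = 1000·A·7.374
Solving for A: A = 140.11/(1000·7.374) = 0.019 m²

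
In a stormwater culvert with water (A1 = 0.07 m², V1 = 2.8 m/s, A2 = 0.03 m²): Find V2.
Formula: V_2 = \frac{A_1 V_1}{A_2}
V2 = 0.07·2.8/0.03 = 6.533 m/s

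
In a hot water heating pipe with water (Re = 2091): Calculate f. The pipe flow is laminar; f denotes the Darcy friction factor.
Formula: f = \frac{64}{Re}
f = 64/2091 = 0.03061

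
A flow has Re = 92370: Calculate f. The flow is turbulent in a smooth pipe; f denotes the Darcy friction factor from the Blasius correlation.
Formula: f = \frac{0.316}{Re^{0.25}}
f = 0.316/92370^0.25 = 0.01813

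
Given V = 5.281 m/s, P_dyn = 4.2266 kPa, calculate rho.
Formula: P_{dyn} = \frac{1}{2} \rho V^2
Substituting knowns: 4.2266 = 0.5·rho·5.281²/1000
Solving for rho: rho = 2·(4.2266·1000)/5.281² = 303.1 kg/m³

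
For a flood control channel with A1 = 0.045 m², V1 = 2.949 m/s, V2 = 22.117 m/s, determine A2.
Formula: V_2 = \frac{A_1 V_1}{A_2}
Substituting knowns: 22.117 = 0.045·2.949/A2
Solving for A2: A2 = 0.045·2.949/22.117 = 0.006 m²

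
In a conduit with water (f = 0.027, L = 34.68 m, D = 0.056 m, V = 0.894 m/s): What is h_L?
Formula: h_L = f \frac{L}{D} \frac{V^2}{2g}
h_L = 0.027·(34.68/0.056)·0.894²/(2·9.81) = 0.6811 m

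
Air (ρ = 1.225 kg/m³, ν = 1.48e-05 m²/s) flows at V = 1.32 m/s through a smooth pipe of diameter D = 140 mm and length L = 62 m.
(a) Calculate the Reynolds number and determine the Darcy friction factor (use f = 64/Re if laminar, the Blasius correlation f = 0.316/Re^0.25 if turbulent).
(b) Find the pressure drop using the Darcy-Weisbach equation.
(a) Re = V·D/ν = 1.32·0.14/1.48e-05 = 12486 → turbulent (Re > 4000); f = 0.316/Re^0.25 = 0.316/12486^0.25 = 0.029894
(b) Darcy-Weisbach: ΔP = f·(L/D)·½ρV²/1000 = 0.029894·(62/0.140)·½·1.225·1.32²/1000 = 0.01413 kPa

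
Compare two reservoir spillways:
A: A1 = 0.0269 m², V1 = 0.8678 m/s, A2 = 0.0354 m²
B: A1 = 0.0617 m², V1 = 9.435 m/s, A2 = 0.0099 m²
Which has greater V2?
V2(A) = 0.6594 m/s, V2(B) = 58.8 m/s. Answer: B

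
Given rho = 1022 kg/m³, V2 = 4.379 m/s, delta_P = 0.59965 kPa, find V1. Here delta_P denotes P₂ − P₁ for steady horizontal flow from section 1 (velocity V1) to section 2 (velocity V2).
Formula: \Delta P = \frac{1}{2} \rho (V_1^2 - V_2^2)
Substituting knowns: 0.59965 = 0.5·1022·(V1² − 4.379²)/1000
Solving for V1: V1 = √(4.379² + 2·(0.59965·1000)/1022) = 4.511 m/s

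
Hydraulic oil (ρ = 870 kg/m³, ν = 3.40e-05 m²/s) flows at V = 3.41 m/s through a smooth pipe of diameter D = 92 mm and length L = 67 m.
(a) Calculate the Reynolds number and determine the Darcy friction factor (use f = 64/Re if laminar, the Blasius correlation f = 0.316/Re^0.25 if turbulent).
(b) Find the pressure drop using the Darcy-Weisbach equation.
(a) Re = V·D/ν = 3.41·0.092/3.40e-05 = 9227.1 → turbulent (Re > 4000); f = 0.316/Re^0.25 = 0.316/9227.1^0.25 = 0.032242
(b) Darcy-Weisbach: ΔP = f·(L/D)·½ρV²/1000 = 0.032242·(67/0.092)·½·870·3.41²/1000 = 118.8 kPa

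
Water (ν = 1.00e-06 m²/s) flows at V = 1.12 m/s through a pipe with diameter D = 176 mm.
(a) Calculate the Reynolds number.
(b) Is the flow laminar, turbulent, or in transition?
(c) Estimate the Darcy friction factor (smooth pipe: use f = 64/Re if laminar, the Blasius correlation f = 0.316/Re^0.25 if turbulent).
(a) Re = V·D/ν = 1.12·0.176/1.00e-06 = 197120
(b) Flow regime: turbulent (Re > 4000)
(c) Friction factor: f = 0.316/Re^0.25 = 0.316/197120^0.25 = 0.015 (Blasius is strictly valid for Re ≲ 1e5; used here as the smooth-pipe estimate the problem specifies)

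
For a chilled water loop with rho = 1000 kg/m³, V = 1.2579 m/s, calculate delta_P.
Formula: V = \sqrt{\frac{2 \Delta P}{\rho}}
Substituting knowns: 1.2579 = √(2·(delta_P·1000)/1000)
Solving for delta_P: delta_P = 1.2579²·1000/2/1000 = 0.7912 kPa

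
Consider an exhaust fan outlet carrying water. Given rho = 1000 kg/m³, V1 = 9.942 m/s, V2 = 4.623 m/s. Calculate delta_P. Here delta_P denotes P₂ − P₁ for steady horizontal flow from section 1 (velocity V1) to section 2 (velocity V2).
Formula: \Delta P = \frac{1}{2} \rho (V_1^2 - V_2^2)
delta_P = 0.5·1000·(9.942² − 4.623²)/1000 = 38.74 kPa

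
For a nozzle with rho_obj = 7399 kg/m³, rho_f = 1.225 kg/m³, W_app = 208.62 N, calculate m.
Formula: W_{app} = mg\left(1 - \frac{\rho_f}{\rho_{obj}}\right)
Substituting knowns: 208.62 = m·9.81·(1 − 1.225/7399)
Solving for m: m = 208.62/(9.81·(1 − 1.225/7399)) = 21.27 kg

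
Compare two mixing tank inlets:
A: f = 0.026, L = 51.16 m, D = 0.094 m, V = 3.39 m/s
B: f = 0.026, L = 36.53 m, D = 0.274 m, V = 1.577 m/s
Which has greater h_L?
h_L(A) = 8.289 m, h_L(B) = 0.4394 m. Answer: A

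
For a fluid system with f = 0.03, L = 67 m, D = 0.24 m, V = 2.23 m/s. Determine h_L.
Formula: h_L = f \frac{L}{D} \frac{V^2}{2g}
h_L = 0.03·(67/0.24)·2.23²/(2·9.81) = 2.123 m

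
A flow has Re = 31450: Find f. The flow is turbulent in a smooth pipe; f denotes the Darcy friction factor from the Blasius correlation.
Formula: f = \frac{0.316}{Re^{0.25}}
f = 0.316/31450^0.25 = 0.02373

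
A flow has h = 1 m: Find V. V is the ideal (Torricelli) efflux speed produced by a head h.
Formula: V = \sqrt{2 g h}
V = √(2·9.81·1) = 4.429 m/s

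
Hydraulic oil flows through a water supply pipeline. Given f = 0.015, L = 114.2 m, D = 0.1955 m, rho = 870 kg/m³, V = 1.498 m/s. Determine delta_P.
Formula: \Delta P = f \frac{L}{D} \frac{\rho V^2}{2}
delta_P = 0.015·(114.2/0.1955)·0.5·870·1.498²/1000 = 8.553 kPa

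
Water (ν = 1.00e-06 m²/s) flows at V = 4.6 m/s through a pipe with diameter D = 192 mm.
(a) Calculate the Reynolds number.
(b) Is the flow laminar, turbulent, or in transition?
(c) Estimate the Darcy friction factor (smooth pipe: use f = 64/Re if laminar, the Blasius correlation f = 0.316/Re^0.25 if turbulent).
(a) Re = V·D/ν = 4.6·0.192/1.00e-06 = 883200
(b) Flow regime: turbulent (Re > 4000)
(c) Friction factor: f = 0.316/Re^0.25 = 0.316/883200^0.25 = 0.01031 (Blasius is strictly valid for Re ≲ 1e5; used here as the smooth-pipe estimate the problem specifies)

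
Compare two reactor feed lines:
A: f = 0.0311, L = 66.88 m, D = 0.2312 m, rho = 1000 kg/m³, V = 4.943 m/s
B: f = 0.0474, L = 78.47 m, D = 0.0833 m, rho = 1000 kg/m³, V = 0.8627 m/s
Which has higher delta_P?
delta_P(A) = 109.9 kPa, delta_P(B) = 16.62 kPa. Answer: A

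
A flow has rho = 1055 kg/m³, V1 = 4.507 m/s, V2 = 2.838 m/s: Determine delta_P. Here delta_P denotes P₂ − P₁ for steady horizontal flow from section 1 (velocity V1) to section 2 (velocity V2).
Formula: \Delta P = \frac{1}{2} \rho (V_1^2 - V_2^2)
delta_P = 0.5·1055·(4.507² − 2.838²)/1000 = 6.467 kPa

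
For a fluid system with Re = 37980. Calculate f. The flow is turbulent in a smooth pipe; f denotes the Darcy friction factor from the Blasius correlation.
Formula: f = \frac{0.316}{Re^{0.25}}
f = 0.316/37980^0.25 = 0.02264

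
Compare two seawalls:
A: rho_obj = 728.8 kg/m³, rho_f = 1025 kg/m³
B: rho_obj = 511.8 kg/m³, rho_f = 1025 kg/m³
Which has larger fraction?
fraction(A) = 0.711, fraction(B) = 0.4993. Answer: A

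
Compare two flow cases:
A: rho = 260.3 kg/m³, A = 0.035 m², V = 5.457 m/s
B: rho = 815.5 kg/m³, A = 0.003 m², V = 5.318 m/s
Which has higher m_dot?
m_dot(A) = 49.72 kg/s, m_dot(B) = 13.01 kg/s. Answer: A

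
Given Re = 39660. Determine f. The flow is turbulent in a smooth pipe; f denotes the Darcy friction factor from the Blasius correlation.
Formula: f = \frac{0.316}{Re^{0.25}}
f = 0.316/39660^0.25 = 0.02239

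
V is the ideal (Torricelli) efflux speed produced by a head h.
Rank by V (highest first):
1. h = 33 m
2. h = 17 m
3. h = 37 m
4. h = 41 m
Case 1: V = 25.45 m/s
Case 2: V = 18.26 m/s
Case 3: V = 26.94 m/s
Case 4: V = 28.36 m/s
Ranking (highest first): 4, 3, 1, 2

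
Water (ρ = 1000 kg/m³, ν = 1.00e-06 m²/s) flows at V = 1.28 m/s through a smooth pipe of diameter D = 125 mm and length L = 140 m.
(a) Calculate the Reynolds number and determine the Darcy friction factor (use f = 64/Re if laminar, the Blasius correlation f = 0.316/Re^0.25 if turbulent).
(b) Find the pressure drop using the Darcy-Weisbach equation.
(a) Re = V·D/ν = 1.28·0.125/1.00e-06 = 160000 → turbulent (Re > 4000); f = 0.316/Re^0.25 = 0.316/160000^0.25 = 0.0158 (Blasius is strictly valid for Re ≲ 1e5; used here as the smooth-pipe estimate the problem specifies)
(b) Darcy-Weisbach: ΔP = f·(L/D)·½ρV²/1000 = 0.0158·(140/0.125)·½·1000·1.28²/1000 = 14.5 kPa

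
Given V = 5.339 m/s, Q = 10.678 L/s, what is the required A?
Formula: Q = A V
Substituting knowns: 10.678 = A·5.339·1000
Solving for A: A = (10.678/1000)/5.339 = 0.002 m²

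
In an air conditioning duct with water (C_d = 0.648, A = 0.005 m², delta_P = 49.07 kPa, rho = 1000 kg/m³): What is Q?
Formula: Q = C_d A \sqrt{\frac{2 \Delta P}{\rho}}
Q = 0.648·0.005·√(2·(49.07·1000)/1000)·1000 = 32.1 L/s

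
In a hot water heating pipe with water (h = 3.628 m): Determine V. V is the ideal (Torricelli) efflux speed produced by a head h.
Formula: V = \sqrt{2 g h}
V = √(2·9.81·3.628) = 8.437 m/s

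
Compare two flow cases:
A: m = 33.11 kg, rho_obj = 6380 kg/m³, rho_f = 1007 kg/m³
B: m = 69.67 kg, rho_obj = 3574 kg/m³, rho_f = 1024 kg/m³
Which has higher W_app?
W_app(A) = 273.5 N, W_app(B) = 487.6 N. Answer: B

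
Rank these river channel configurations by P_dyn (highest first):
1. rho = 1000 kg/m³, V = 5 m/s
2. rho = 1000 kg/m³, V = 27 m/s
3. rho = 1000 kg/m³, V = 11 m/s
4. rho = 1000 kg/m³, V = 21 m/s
Case 1: P_dyn = 12.5 kPa
Case 2: P_dyn = 364.5 kPa
Case 3: P_dyn = 60.5 kPa
Case 4: P_dyn = 220.5 kPa
Ranking (highest first): 2, 4, 3, 1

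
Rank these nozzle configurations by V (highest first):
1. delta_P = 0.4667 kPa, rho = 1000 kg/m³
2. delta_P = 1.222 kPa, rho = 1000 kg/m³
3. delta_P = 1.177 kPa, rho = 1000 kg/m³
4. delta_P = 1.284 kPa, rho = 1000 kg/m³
Case 1: V = 0.9661 m/s
Case 2: V = 1.563 m/s
Case 3: V = 1.534 m/s
Case 4: V = 1.602 m/s
Ranking (highest first): 4, 2, 3, 1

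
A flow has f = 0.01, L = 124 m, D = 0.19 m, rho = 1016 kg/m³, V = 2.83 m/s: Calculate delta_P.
Formula: \Delta P = f \frac{L}{D} \frac{\rho V^2}{2}
delta_P = 0.01·(124/0.19)·0.5·1016·2.83²/1000 = 26.55 kPa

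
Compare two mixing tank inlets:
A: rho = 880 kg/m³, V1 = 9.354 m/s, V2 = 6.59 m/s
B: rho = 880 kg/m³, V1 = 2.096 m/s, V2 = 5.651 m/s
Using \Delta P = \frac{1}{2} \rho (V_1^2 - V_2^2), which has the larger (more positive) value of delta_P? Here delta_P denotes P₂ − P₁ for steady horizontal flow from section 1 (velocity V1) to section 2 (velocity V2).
delta_P(A) = 19.39 kPa, delta_P(B) = -12.12 kPa. Answer: A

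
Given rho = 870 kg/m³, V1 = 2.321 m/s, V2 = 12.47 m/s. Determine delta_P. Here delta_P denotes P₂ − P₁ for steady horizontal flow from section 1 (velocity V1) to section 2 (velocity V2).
Formula: \Delta P = \frac{1}{2} \rho (V_1^2 - V_2^2)
delta_P = 0.5·870·(2.321² − 12.47²)/1000 = -65.3 kPa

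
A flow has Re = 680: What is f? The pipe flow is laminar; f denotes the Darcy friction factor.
Formula: f = \frac{64}{Re}
f = 64/680 = 0.09412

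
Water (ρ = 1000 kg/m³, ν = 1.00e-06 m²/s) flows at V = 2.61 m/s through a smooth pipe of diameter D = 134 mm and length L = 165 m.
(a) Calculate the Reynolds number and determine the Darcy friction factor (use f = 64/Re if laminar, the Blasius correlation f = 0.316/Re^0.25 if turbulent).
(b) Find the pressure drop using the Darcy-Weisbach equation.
(a) Re = V·D/ν = 2.61·0.134/1.00e-06 = 349740 → turbulent (Re > 4000); f = 0.316/Re^0.25 = 0.316/349740^0.25 = 0.012994 (Blasius is strictly valid for Re ≲ 1e5; used here as the smooth-pipe estimate the problem specifies)
(b) Darcy-Weisbach: ΔP = f·(L/D)·½ρV²/1000 = 0.012994·(165/0.134)·½·1000·2.61²/1000 = 54.5 kPa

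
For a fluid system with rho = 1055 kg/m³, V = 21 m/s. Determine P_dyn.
Formula: P_{dyn} = \frac{1}{2} \rho V^2
P_dyn = 0.5·1055·21²/1000 = 232.6 kPa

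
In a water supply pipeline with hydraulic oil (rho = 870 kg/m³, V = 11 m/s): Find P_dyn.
Formula: P_{dyn} = \frac{1}{2} \rho V^2
P_dyn = 0.5·870·11²/1000 = 52.63 kPa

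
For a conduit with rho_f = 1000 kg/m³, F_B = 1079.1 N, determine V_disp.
Formula: F_B = \rho_f g V_{disp}
Substituting knowns: 1079.1 = 1000·9.81·V_disp
Solving for V_disp: V_disp = 1079.1/(1000·9.81) = 0.11 m³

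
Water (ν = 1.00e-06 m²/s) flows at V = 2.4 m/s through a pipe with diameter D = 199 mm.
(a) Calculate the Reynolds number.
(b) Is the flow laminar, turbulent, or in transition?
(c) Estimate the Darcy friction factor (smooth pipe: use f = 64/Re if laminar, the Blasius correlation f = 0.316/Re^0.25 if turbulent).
(a) Re = V·D/ν = 2.4·0.199/1.00e-06 = 477600
(b) Flow regime: turbulent (Re > 4000)
(c) Friction factor: f = 0.316/Re^0.25 = 0.316/477600^0.25 = 0.01202 (Blasius is strictly valid for Re ≲ 1e5; used here as the smooth-pipe estimate the problem specifies)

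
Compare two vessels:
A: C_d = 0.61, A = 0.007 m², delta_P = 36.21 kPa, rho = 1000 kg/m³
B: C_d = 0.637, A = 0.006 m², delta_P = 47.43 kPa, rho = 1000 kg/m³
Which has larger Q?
Q(A) = 36.34 L/s, Q(B) = 37.22 L/s. Answer: B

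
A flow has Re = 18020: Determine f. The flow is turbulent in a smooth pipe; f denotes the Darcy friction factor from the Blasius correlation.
Formula: f = \frac{0.316}{Re^{0.25}}
f = 0.316/18020^0.25 = 0.02727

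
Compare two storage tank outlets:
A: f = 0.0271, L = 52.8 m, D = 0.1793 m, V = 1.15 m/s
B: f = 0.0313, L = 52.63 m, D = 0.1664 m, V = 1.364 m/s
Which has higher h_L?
h_L(A) = 0.5379 m, h_L(B) = 0.9388 m. Answer: B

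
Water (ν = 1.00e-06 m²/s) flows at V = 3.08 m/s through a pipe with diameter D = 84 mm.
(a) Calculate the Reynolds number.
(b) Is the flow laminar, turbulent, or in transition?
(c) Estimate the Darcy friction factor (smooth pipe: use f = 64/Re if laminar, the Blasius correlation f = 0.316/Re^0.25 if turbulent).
(a) Re = V·D/ν = 3.08·0.084/1.00e-06 = 258720
(b) Flow regime: turbulent (Re > 4000)
(c) Friction factor: f = 0.316/Re^0.25 = 0.316/258720^0.25 = 0.01401 (Blasius is strictly valid for Re ≲ 1e5; used here as the smooth-pipe estimate the problem specifies)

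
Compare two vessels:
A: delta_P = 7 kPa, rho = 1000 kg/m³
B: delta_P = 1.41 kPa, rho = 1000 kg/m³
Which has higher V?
V(A) = 3.742 m/s, V(B) = 1.679 m/s. Answer: A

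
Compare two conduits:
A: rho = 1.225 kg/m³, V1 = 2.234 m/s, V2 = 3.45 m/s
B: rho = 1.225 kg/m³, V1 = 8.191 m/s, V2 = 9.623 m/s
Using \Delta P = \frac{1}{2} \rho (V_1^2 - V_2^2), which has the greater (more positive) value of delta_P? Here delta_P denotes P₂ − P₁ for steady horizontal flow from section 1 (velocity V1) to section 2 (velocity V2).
delta_P(A) = -0.004233 kPa, delta_P(B) = -0.01562 kPa. Answer: A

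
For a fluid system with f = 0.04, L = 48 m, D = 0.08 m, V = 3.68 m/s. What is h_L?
Formula: h_L = f \frac{L}{D} \frac{V^2}{2g}
h_L = 0.04·(48/0.08)·3.68²/(2·9.81) = 16.57 m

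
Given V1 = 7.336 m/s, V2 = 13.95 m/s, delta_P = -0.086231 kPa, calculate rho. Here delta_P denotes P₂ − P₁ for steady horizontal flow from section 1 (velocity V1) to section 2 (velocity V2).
Formula: \Delta P = \frac{1}{2} \rho (V_1^2 - V_2^2)
Substituting knowns: -0.086231 = 0.5·rho·(7.336² − 13.95²)/1000
Solving for rho: rho = 2·(-0.086231·1000)/(7.336² − 13.95²) = 1.225 kg/m³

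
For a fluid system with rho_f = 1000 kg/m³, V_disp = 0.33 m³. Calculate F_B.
Formula: F_B = \rho_f g V_{disp}
F_B = 1000·9.81·0.33 = 3237 N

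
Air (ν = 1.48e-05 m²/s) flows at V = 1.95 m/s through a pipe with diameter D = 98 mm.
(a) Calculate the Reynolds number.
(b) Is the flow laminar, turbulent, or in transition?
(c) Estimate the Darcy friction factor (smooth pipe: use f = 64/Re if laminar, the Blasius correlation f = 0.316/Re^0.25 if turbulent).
(a) Re = V·D/ν = 1.95·0.098/1.48e-05 = 12912
(b) Flow regime: turbulent (Re > 4000)
(c) Friction factor: f = 0.316/Re^0.25 = 0.316/12912^0.25 = 0.02964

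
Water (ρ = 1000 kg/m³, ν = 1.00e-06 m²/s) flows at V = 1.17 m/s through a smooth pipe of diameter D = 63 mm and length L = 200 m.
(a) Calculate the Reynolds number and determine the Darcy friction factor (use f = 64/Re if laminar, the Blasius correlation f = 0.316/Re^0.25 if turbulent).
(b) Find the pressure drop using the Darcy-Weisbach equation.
(a) Re = V·D/ν = 1.17·0.063/1.00e-06 = 73710 → turbulent (Re > 4000); f = 0.316/Re^0.25 = 0.316/73710^0.25 = 0.019178
(b) Darcy-Weisbach: ΔP = f·(L/D)·½ρV²/1000 = 0.019178·(200/0.063)·½·1000·1.17²/1000 = 41.67 kPa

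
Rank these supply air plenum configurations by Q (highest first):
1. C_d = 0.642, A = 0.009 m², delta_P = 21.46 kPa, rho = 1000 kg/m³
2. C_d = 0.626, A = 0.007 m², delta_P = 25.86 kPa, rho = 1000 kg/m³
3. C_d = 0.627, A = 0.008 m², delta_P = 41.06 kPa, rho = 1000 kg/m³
Case 1: Q = 37.85 L/s
Case 2: Q = 31.51 L/s
Case 3: Q = 45.46 L/s
Ranking (highest first): 3, 1, 2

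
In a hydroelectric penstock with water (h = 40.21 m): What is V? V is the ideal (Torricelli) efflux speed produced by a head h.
Formula: V = \sqrt{2 g h}
V = √(2·9.81·40.21) = 28.09 m/s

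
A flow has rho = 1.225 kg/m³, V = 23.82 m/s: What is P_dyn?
Formula: P_{dyn} = \frac{1}{2} \rho V^2
P_dyn = 0.5·1.225·23.82²/1000 = 0.3475 kPa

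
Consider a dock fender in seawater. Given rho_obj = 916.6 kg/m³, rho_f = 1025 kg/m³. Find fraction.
Formula: f_{sub} = \frac{\rho_{obj}}{\rho_f}
fraction = 916.6/1025 = 0.8942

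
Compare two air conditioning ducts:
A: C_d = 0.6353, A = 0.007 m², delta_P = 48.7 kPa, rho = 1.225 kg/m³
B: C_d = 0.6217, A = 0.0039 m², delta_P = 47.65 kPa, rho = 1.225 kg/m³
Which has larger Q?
Q(A) = 1254 L/s, Q(B) = 676.3 L/s. Answer: A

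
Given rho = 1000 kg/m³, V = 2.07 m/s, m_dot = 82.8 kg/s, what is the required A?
Formula: \dot{m} = \rho A V
Substituting knowns: 82.8 = 1000·A·2.07
Solving for A: A = 82.8/(1000·2.07) = 0.04 m²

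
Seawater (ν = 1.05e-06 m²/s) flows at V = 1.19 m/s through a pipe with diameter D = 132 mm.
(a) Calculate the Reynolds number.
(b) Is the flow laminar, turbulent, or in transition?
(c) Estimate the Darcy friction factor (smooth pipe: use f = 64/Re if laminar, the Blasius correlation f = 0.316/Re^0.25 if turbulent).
(a) Re = V·D/ν = 1.19·0.132/1.05e-06 = 149600
(b) Flow regime: turbulent (Re > 4000)
(c) Friction factor: f = 0.316/Re^0.25 = 0.316/149600^0.25 = 0.01607 (Blasius is strictly valid for Re ≲ 1e5; used here as the smooth-pipe estimate the problem specifies)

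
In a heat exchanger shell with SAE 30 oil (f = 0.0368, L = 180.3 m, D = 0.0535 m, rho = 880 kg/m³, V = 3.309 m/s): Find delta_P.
Formula: \Delta P = f \frac{L}{D} \frac{\rho V^2}{2}
delta_P = 0.0368·(180.3/0.0535)·0.5·880·3.309²/1000 = 597.5 kPa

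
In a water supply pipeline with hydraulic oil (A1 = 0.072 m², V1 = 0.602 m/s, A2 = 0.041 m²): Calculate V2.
Formula: V_2 = \frac{A_1 V_1}{A_2}
V2 = 0.072·0.602/0.041 = 1.057 m/s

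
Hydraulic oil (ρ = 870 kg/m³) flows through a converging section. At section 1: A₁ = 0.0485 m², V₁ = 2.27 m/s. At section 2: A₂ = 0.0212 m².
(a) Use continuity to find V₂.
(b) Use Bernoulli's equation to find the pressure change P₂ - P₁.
(a) Continuity: A₁V₁=A₂V₂ -> V₂=A₁V₁/A₂=0.0485*2.27/0.0212=5.19 m/s
(b) Bernoulli: P₂-P₁=0.5*rho*(V₁^2-V₂^2)/1000=0.5*870*(2.27^2-5.19^2)/1000=-9.476 kPa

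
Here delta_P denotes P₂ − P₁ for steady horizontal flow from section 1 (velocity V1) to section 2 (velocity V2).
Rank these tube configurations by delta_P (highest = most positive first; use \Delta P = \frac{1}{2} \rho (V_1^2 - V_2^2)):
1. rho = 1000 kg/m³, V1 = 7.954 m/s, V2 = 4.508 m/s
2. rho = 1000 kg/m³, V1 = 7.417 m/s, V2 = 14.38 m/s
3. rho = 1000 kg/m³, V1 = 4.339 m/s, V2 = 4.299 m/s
Case 1: delta_P = 21.47 kPa
Case 2: delta_P = -75.89 kPa
Case 3: delta_P = 0.1728 kPa
Ranking (highest first): 1, 3, 2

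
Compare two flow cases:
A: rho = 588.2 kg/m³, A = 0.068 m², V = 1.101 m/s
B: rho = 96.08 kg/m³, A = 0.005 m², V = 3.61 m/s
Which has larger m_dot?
m_dot(A) = 44.04 kg/s, m_dot(B) = 1.734 kg/s. Answer: A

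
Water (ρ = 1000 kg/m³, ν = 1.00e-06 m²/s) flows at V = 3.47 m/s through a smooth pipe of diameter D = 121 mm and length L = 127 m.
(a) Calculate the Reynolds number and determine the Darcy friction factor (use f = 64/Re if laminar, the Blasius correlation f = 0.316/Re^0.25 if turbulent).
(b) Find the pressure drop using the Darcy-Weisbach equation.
(a) Re = V·D/ν = 3.47·0.121/1.00e-06 = 419870 → turbulent (Re > 4000); f = 0.316/Re^0.25 = 0.316/419870^0.25 = 0.012414 (Blasius is strictly valid for Re ≲ 1e5; used here as the smooth-pipe estimate the problem specifies)
(b) Darcy-Weisbach: ΔP = f·(L/D)·½ρV²/1000 = 0.012414·(127/0.121)·½·1000·3.47²/1000 = 78.44 kPa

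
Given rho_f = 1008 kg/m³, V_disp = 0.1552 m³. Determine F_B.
Formula: F_B = \rho_f g V_{disp}
F_B = 1008·9.81·0.1552 = 1535 N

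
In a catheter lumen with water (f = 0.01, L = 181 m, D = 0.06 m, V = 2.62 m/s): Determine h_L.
Formula: h_L = f \frac{L}{D} \frac{V^2}{2g}
h_L = 0.01·(181/0.06)·2.62²/(2·9.81) = 10.55 m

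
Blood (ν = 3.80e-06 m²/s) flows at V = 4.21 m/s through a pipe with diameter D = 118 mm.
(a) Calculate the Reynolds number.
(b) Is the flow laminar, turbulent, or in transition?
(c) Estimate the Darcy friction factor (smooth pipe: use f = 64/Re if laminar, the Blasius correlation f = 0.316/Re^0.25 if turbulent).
(a) Re = V·D/ν = 4.21·0.118/3.80e-06 = 130730
(b) Flow regime: turbulent (Re > 4000)
(c) Friction factor: f = 0.316/Re^0.25 = 0.316/130730^0.25 = 0.01662 (Blasius is strictly valid for Re ≲ 1e5; used here as the smooth-pipe estimate the problem specifies)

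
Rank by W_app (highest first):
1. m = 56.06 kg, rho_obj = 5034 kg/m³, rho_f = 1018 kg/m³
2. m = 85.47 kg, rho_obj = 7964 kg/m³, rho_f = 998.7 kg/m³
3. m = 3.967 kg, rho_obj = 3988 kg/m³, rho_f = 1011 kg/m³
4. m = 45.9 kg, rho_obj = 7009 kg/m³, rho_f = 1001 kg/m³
Case 1: W_app = 438.7 N
Case 2: W_app = 733.3 N
Case 3: W_app = 29.05 N
Case 4: W_app = 386 N
Ranking (highest first): 2, 1, 4, 3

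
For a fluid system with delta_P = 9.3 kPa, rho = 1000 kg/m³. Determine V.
Formula: V = \sqrt{\frac{2 \Delta P}{\rho}}
V = √(2·(9.3·1000)/1000) = 4.313 m/s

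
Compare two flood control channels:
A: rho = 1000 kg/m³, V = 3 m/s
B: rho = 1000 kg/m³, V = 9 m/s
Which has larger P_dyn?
P_dyn(A) = 4.5 kPa, P_dyn(B) = 40.5 kPa. Answer: B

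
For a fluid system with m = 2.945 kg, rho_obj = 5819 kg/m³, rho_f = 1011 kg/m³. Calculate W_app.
Formula: W_{app} = mg\left(1 - \frac{\rho_f}{\rho_{obj}}\right)
W_app = 2.945·9.81·(1 − 1011/5819) = 23.87 N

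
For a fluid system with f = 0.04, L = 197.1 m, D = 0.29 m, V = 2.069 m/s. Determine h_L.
Formula: h_L = f \frac{L}{D} \frac{V^2}{2g}
h_L = 0.04·(197.1/0.29)·2.069²/(2·9.81) = 5.932 m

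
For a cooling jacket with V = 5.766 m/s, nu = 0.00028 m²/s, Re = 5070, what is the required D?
Formula: Re = \frac{V D}{\nu}
Substituting knowns: 5070 = 5.766·D/0.00028
Solving for D: D = 5070·0.00028/5.766 = 0.2462 m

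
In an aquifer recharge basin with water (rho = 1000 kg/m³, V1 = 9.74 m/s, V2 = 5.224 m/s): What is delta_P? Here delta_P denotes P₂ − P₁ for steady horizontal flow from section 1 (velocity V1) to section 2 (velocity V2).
Formula: \Delta P = \frac{1}{2} \rho (V_1^2 - V_2^2)
delta_P = 0.5·1000·(9.74² − 5.224²)/1000 = 33.79 kPa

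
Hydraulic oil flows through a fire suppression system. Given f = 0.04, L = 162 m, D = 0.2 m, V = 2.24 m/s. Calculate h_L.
Formula: h_L = f \frac{L}{D} \frac{V^2}{2g}
h_L = 0.04·(162/0.2)·2.24²/(2·9.81) = 8.286 m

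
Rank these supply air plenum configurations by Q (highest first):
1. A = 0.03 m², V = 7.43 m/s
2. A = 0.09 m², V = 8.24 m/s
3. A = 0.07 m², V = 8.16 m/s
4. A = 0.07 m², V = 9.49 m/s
Case 1: Q = 222.9 L/s
Case 2: Q = 741.6 L/s
Case 3: Q = 571.2 L/s
Case 4: Q = 664.3 L/s
Ranking (highest first): 2, 4, 3, 1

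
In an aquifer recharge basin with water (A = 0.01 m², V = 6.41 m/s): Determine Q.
Formula: Q = A V
Q = 0.01·6.41·1000 = 64.1 L/s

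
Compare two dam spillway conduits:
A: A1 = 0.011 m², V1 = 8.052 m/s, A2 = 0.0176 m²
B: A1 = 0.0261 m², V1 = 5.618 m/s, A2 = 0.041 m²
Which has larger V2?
V2(A) = 5.032 m/s, V2(B) = 3.576 m/s. Answer: A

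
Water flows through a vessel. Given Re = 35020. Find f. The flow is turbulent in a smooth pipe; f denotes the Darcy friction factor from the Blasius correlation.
Formula: f = \frac{0.316}{Re^{0.25}}
f = 0.316/35020^0.25 = 0.0231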